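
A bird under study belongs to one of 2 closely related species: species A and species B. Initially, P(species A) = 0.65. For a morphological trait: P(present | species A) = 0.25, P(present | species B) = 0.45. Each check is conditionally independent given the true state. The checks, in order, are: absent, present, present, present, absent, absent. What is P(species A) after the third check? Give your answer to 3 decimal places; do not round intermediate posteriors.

0.439

After 'absent': P(species A) = 0.75·0.6500 / (0.75·0.6500 + 0.55·0.3500) ≈ 0.7169
After 'present': P(species A) = 0.25·0.7169 / (0.25·0.7169 + 0.45·0.2831) ≈ 0.5845
After 'present': P(species A) = 0.25·0.5845 / (0.25·0.5845 + 0.45·0.4155) ≈ 0.4387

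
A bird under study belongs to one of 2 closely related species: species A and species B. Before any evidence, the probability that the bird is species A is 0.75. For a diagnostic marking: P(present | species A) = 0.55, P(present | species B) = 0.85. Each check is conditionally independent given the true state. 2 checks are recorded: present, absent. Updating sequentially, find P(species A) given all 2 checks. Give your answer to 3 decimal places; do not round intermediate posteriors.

0.853

Each posterior becomes the prior for the next update.
After 'present': P(species A) = 0.55·0.7500 / (0.55·0.7500 + 0.85·0.2500) ≈ 0.6600
After 'absent': P(species A) = 0.45·0.6600 / (0.45·0.6600 + 0.15·0.3400) ≈ 0.8534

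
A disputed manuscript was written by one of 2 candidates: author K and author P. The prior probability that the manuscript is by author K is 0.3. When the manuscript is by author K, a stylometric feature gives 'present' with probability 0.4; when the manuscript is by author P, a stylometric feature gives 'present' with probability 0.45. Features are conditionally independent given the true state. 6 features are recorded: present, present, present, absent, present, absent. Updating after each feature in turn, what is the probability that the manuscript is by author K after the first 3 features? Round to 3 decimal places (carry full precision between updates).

After 'present': P(author K) = 0.4·0.3000 / (0.4·0.3000 + 0.45·0.7000) ≈ 0.2759
After 'present': P(author K) = 0.4·0.2759 / (0.4·0.2759 + 0.45·0.7241) ≈ 0.2530
After 'present': P(author K) = 0.4·0.2530 / (0.4·0.2530 + 0.45·0.7470) ≈ 0.2314

0.231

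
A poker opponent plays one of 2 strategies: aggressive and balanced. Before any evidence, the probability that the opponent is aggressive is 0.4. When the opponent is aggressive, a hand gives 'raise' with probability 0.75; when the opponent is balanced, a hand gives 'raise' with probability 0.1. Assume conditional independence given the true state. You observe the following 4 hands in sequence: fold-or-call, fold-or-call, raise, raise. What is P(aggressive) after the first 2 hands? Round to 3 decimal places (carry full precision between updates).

After 'fold-or-call': P(aggressive) = 0.25·0.4000 / (0.25·0.4000 + 0.9·0.6000) ≈ 0.1562
After 'fold-or-call': P(aggressive) = 0.25·0.1562 / (0.25·0.1562 + 0.9·0.8438) ≈ 0.0489

0.049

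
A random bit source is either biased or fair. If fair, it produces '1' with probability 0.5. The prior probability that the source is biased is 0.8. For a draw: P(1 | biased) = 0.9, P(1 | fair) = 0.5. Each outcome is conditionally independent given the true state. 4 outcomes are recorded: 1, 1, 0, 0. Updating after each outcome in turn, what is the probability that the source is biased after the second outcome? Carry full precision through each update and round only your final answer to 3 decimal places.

0.928

Each posterior becomes the prior for the next update.
After '1': P(biased) = 0.9·0.8000 / (0.9·0.8000 + 0.5·0.2000) ≈ 0.8780
After '1': P(biased) = 0.9·0.8780 / (0.9·0.8780 + 0.5·0.1220) ≈ 0.9284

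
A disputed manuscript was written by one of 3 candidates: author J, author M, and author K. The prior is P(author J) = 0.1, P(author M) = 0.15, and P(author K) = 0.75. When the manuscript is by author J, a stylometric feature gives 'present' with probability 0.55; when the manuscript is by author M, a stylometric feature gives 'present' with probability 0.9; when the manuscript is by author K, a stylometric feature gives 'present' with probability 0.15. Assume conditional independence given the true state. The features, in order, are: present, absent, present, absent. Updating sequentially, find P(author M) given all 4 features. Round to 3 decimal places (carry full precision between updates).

0.062

Each posterior becomes the prior for the next update.
After 'present': normaliser = 0.55·0.1000 + 0.9·0.1500 + 0.15·0.7500; P(author J) ≈ 0.1818, P(author M) ≈ 0.4463, P(author K) ≈ 0.3719
After 'absent': normaliser = 0.45·0.1818 + 0.1·0.4463 + 0.85·0.3719; P(author J) ≈ 0.1849, P(author M) ≈ 0.1008, P(author K) ≈ 0.7143
After 'present': normaliser = 0.55·0.1849 + 0.9·0.1008 + 0.15·0.7143; P(author J) ≈ 0.3394, P(author M) ≈ 0.3029, P(author K) ≈ 0.3576
After 'absent': normaliser = 0.45·0.3394 + 0.1·0.3029 + 0.85·0.3576; P(author J) ≈ 0.3136, P(author M) ≈ 0.0622, P(author K) ≈ 0.6242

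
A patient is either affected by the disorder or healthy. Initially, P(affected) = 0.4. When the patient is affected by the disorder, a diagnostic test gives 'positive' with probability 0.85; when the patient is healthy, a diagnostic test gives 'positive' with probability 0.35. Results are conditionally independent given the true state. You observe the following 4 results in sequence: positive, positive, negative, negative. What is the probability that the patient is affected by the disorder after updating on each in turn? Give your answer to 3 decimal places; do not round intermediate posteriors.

Apply Bayes' rule sequentially, carrying P(affected) forward.
After 'positive': P(affected) = 0.85·0.4000 / (0.85·0.4000 + 0.35·0.6000) ≈ 0.6182
After 'positive': P(affected) = 0.85·0.6182 / (0.85·0.6182 + 0.35·0.3818) ≈ 0.7972
After 'negative': P(affected) = 0.15·0.7972 / (0.15·0.7972 + 0.65·0.2028) ≈ 0.4757
After 'negative': P(affected) = 0.15·0.4757 / (0.15·0.4757 + 0.65·0.5243) ≈ 0.1731

0.173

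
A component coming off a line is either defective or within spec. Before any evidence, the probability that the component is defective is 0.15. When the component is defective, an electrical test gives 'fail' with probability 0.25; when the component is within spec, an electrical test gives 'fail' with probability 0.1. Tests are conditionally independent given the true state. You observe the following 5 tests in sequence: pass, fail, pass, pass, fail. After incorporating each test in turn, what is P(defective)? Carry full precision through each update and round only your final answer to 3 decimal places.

0.390

After 'pass': P(defective) = 0.75·0.1500 / (0.75·0.1500 + 0.9·0.8500) ≈ 0.1282
After 'fail': P(defective) = 0.25·0.1282 / (0.25·0.1282 + 0.1·0.8718) ≈ 0.2688
After 'pass': P(defective) = 0.75·0.2688 / (0.75·0.2688 + 0.9·0.7312) ≈ 0.2345
After 'pass': P(defective) = 0.75·0.2345 / (0.75·0.2345 + 0.9·0.7655) ≈ 0.2034
After 'fail': P(defective) = 0.25·0.2034 / (0.25·0.2034 + 0.1·0.7966) ≈ 0.3896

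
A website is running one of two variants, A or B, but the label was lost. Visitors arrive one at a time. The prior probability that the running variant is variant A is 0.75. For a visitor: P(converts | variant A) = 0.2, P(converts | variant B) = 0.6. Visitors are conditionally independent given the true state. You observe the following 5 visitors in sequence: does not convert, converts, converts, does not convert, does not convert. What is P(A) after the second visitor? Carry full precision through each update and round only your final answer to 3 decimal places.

0.667

Each posterior becomes the prior for the next update.
After 'does not convert': P(A) = 0.8·0.7500 / (0.8·0.7500 + 0.4·0.2500) ≈ 0.8571
After 'converts': P(A) = 0.2·0.8571 / (0.2·0.8571 + 0.6·0.1429) ≈ 0.6667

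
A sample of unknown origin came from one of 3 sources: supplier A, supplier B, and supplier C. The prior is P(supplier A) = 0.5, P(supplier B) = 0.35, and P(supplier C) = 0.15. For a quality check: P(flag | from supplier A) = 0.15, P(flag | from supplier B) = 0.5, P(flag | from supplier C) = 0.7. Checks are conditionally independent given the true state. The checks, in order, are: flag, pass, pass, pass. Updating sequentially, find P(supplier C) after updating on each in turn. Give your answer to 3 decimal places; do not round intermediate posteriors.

After 'flag': normaliser = 0.15·0.5000 + 0.5·0.3500 + 0.7·0.1500; P(supplier A) ≈ 0.2113, P(supplier B) ≈ 0.4930, P(supplier C) ≈ 0.2958
After 'pass': normaliser = 0.85·0.2113 + 0.5·0.4930 + 0.3·0.2958; P(supplier A) ≈ 0.3488, P(supplier B) ≈ 0.4788, P(supplier C) ≈ 0.1724
After 'pass': normaliser = 0.85·0.3488 + 0.5·0.4788 + 0.3·0.1724; P(supplier A) ≈ 0.5046, P(supplier B) ≈ 0.4074, P(supplier C) ≈ 0.0880
After 'pass': normaliser = 0.85·0.5046 + 0.5·0.4074 + 0.3·0.0880; P(supplier A) ≈ 0.6508, P(supplier B) ≈ 0.3091, P(supplier C) ≈ 0.0401

0.040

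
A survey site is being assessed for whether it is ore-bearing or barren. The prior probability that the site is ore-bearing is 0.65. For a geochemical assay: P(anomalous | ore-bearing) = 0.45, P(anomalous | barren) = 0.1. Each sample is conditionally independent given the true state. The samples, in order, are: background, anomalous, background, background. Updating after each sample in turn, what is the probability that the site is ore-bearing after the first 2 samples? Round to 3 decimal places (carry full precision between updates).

Each posterior becomes the prior for the next update.
After 'background': P(ore) = 0.55·0.6500 / (0.55·0.6500 + 0.9·0.3500) ≈ 0.5316
After 'anomalous': P(ore) = 0.45·0.5316 / (0.45·0.5316 + 0.1·0.4684) ≈ 0.8363

0.836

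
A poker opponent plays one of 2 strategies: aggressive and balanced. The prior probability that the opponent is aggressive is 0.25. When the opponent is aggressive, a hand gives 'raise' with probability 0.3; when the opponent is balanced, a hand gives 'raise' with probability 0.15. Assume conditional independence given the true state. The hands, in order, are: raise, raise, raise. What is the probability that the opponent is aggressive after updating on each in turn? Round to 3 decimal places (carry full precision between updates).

Apply Bayes' rule sequentially, carrying P(aggressive) forward.
After 'raise': P(aggressive) = 0.3·0.2500 / (0.3·0.2500 + 0.15·0.7500) ≈ 0.4000
After 'raise': P(aggressive) = 0.3·0.4000 / (0.3·0.4000 + 0.15·0.6000) ≈ 0.5714
After 'raise': P(aggressive) = 0.3·0.5714 / (0.3·0.5714 + 0.15·0.4286) ≈ 0.7273

0.727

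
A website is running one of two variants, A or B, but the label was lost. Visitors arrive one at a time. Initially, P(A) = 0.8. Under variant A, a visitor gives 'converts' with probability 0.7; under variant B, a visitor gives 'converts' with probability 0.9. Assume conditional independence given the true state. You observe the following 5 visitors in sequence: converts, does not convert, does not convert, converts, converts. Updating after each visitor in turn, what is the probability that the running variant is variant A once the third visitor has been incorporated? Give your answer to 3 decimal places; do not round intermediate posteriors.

0.966

After 'converts': P(A) = 0.7·0.8000 / (0.7·0.8000 + 0.9·0.2000) ≈ 0.7568
After 'does not convert': P(A) = 0.3·0.7568 / (0.3·0.7568 + 0.1·0.2432) ≈ 0.9032
After 'does not convert': P(A) = 0.3·0.9032 / (0.3·0.9032 + 0.1·0.0968) ≈ 0.9655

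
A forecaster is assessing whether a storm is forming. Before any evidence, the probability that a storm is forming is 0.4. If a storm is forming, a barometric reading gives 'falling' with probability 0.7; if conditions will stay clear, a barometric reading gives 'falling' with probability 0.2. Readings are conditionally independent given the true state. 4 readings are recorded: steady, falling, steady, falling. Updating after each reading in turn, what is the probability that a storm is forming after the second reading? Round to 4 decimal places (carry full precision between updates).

After 'steady': P(storm) = 0.3·0.4000 / (0.3·0.4000 + 0.8·0.6000) ≈ 0.2000
After 'falling': P(storm) = 0.7·0.2000 / (0.7·0.2000 + 0.2·0.8000) ≈ 0.4667

0.4667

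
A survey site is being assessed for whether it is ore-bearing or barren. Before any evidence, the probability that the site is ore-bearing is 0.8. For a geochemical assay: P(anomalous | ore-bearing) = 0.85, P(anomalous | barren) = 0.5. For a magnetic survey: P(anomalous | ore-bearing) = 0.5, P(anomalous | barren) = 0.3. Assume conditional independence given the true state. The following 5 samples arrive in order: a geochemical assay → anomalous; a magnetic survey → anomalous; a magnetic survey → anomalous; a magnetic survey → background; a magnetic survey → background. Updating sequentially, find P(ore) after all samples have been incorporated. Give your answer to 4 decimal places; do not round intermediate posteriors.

0.9060

Apply Bayes' rule sequentially, carrying P(ore) forward.
After a geochemical assay='anomalous': P(ore) = 0.85·0.8000 / (0.85·0.8000 + 0.5·0.2000) ≈ 0.8718
After a magnetic survey='anomalous': P(ore) = 0.5·0.8718 / (0.5·0.8718 + 0.3·0.1282) ≈ 0.9189
After a magnetic survey='anomalous': P(ore) = 0.5·0.9189 / (0.5·0.9189 + 0.3·0.0811) ≈ 0.9497
After a magnetic survey='background': P(ore) = 0.5·0.9497 / (0.5·0.9497 + 0.7·0.0503) ≈ 0.9310
After a magnetic survey='background': P(ore) = 0.5·0.9310 / (0.5·0.9310 + 0.7·0.0690) ≈ 0.9060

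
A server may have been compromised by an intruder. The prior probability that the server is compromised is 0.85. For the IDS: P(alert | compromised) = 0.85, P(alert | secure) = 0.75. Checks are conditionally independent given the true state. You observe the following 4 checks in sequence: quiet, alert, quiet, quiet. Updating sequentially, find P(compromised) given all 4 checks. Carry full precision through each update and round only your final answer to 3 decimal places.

0.581

After 'quiet': P(compromised) = 0.15·0.8500 / (0.15·0.8500 + 0.25·0.1500) ≈ 0.7727
After 'alert': P(compromised) = 0.85·0.7727 / (0.85·0.7727 + 0.75·0.2273) ≈ 0.7940
After 'quiet': P(compromised) = 0.15·0.7940 / (0.15·0.7940 + 0.25·0.2060) ≈ 0.6981
After 'quiet': P(compromised) = 0.15·0.6981 / (0.15·0.6981 + 0.25·0.3019) ≈ 0.5811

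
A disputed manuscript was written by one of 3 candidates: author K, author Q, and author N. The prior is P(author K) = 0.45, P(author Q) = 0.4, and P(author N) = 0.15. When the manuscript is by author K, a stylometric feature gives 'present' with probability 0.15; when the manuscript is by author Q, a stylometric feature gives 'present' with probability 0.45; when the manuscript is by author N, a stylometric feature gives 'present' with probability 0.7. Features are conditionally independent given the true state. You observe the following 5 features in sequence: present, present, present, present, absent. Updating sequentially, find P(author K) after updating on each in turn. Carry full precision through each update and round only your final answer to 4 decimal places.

After 'present': normaliser = 0.15·0.4500 + 0.45·0.4000 + 0.7·0.1500; P(author K) ≈ 0.1915, P(author Q) ≈ 0.5106, P(author N) ≈ 0.2979
After 'present': normaliser = 0.15·0.1915 + 0.45·0.5106 + 0.7·0.2979; P(author K) ≈ 0.0615, P(author Q) ≈ 0.4920, P(author N) ≈ 0.4465
After 'present': normaliser = 0.15·0.0615 + 0.45·0.4920 + 0.7·0.4465; P(author K) ≈ 0.0170, P(author Q) ≈ 0.4076, P(author N) ≈ 0.5754
After 'present': normaliser = 0.15·0.0170 + 0.45·0.4076 + 0.7·0.5754; P(author K) ≈ 0.0043, P(author Q) ≈ 0.3116, P(author N) ≈ 0.6841
After 'absent': normaliser = 0.85·0.0043 + 0.55·0.3116 + 0.3·0.6841; P(author K) ≈ 0.0097, P(author Q) ≈ 0.4506, P(author N) ≈ 0.5397

0.0097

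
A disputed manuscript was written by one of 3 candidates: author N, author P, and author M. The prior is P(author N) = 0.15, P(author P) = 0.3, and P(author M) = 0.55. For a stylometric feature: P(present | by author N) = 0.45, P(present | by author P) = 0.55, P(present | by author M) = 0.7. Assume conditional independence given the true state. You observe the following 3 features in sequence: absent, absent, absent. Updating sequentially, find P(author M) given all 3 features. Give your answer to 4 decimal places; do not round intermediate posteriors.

0.2212

After 'absent': normaliser = 0.55·0.1500 + 0.45·0.3000 + 0.3·0.5500; P(author N) ≈ 0.2157, P(author P) ≈ 0.3529, P(author M) ≈ 0.4314
After 'absent': normaliser = 0.55·0.2157 + 0.45·0.3529 + 0.3·0.4314; P(author N) ≈ 0.2916, P(author P) ≈ 0.3904, P(author M) ≈ 0.3181
After 'absent': normaliser = 0.55·0.2916 + 0.45·0.3904 + 0.3·0.3181; P(author N) ≈ 0.3717, P(author P) ≈ 0.4071, P(author M) ≈ 0.2212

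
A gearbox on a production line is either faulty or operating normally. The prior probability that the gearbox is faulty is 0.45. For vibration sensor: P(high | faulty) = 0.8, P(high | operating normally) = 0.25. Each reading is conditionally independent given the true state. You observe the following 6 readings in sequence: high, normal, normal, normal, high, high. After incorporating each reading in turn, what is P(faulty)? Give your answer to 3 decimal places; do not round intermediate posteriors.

After 'high': P(faulty) = 0.8·0.4500 / (0.8·0.4500 + 0.25·0.5500) ≈ 0.7236
After 'normal': P(faulty) = 0.2·0.7236 / (0.2·0.7236 + 0.75·0.2764) ≈ 0.4111
After 'normal': P(faulty) = 0.2·0.4111 / (0.2·0.4111 + 0.75·0.5889) ≈ 0.1570
After 'normal': P(faulty) = 0.2·0.1570 / (0.2·0.1570 + 0.75·0.8430) ≈ 0.0473
After 'high': P(faulty) = 0.8·0.0473 / (0.8·0.0473 + 0.25·0.9527) ≈ 0.1371
After 'high': P(faulty) = 0.8·0.1371 / (0.8·0.1371 + 0.25·0.8629) ≈ 0.3370

0.337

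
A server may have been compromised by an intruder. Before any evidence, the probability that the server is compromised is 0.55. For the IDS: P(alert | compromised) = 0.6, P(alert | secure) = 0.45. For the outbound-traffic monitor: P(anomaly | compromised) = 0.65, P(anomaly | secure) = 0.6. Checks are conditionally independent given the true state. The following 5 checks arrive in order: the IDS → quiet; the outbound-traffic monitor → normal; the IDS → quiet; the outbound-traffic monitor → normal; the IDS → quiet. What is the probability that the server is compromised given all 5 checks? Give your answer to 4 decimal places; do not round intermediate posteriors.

0.2647

After the IDS='quiet': P(compromised) = 0.4·0.5500 / (0.4·0.5500 + 0.55·0.4500) ≈ 0.4706
After the outbound-traffic monitor='normal': P(compromised) = 0.35·0.4706 / (0.35·0.4706 + 0.4·0.5294) ≈ 0.4375
After the IDS='quiet': P(compromised) = 0.4·0.4375 / (0.4·0.4375 + 0.55·0.5625) ≈ 0.3613
After the outbound-traffic monitor='normal': P(compromised) = 0.35·0.3613 / (0.35·0.3613 + 0.4·0.6387) ≈ 0.3311
After the IDS='quiet': P(compromised) = 0.4·0.3311 / (0.4·0.3311 + 0.55·0.6689) ≈ 0.2647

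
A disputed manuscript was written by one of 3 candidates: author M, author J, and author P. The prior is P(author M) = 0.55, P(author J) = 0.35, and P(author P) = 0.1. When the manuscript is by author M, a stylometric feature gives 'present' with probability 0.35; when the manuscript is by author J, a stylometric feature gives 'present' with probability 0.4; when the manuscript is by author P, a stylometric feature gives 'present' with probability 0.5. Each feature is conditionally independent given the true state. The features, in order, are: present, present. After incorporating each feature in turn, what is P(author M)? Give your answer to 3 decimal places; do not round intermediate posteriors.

After 'present': normaliser = 0.35·0.5500 + 0.4·0.3500 + 0.5·0.1000; P(author M) ≈ 0.5033, P(author J) ≈ 0.3660, P(author P) ≈ 0.1307
After 'present': normaliser = 0.35·0.5033 + 0.4·0.3660 + 0.5·0.1307; P(author M) ≈ 0.4541, P(author J) ≈ 0.3774, P(author P) ≈ 0.1685

0.454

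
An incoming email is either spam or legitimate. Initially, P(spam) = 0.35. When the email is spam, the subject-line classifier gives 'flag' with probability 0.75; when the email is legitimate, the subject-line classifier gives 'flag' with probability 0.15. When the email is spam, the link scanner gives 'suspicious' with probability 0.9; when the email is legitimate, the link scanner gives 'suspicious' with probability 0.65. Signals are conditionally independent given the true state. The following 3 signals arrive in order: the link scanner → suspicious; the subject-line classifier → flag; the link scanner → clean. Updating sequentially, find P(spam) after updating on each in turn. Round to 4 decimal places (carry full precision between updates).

0.5158

After the link scanner='suspicious': P(spam) = 0.9·0.3500 / (0.9·0.3500 + 0.65·0.6500) ≈ 0.4271
After the subject-line classifier='flag': P(spam) = 0.75·0.4271 / (0.75·0.4271 + 0.15·0.5729) ≈ 0.7885
After the link scanner='clean': P(spam) = 0.1·0.7885 / (0.1·0.7885 + 0.35·0.2115) ≈ 0.5158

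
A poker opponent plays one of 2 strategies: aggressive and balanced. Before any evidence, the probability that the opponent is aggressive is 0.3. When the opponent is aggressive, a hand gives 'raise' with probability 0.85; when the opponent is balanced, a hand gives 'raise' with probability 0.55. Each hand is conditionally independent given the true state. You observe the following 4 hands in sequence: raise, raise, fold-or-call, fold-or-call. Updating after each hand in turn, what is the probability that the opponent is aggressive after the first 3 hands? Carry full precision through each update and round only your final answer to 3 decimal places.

Apply Bayes' rule sequentially, carrying P(aggressive) forward.
After 'raise': P(aggressive) = 0.85·0.3000 / (0.85·0.3000 + 0.55·0.7000) ≈ 0.3984
After 'raise': P(aggressive) = 0.85·0.3984 / (0.85·0.3984 + 0.55·0.6016) ≈ 0.5058
After 'fold-or-call': P(aggressive) = 0.15·0.5058 / (0.15·0.5058 + 0.45·0.4942) ≈ 0.2544

0.254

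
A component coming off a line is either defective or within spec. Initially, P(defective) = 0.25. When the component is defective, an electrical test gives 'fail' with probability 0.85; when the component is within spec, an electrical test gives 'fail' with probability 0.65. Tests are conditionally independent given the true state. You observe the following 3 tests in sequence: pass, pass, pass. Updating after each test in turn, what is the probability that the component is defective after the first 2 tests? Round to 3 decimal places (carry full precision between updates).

0.058

After 'pass': P(defective) = 0.15·0.2500 / (0.15·0.2500 + 0.35·0.7500) ≈ 0.1250
After 'pass': P(defective) = 0.15·0.1250 / (0.15·0.1250 + 0.35·0.8750) ≈ 0.0577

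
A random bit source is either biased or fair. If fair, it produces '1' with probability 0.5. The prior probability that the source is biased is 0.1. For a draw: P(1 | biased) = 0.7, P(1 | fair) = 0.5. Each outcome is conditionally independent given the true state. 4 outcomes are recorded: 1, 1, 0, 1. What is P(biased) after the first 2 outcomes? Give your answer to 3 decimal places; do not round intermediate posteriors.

After '1': P(biased) = 0.7·0.1000 / (0.7·0.1000 + 0.5·0.9000) ≈ 0.1346
After '1': P(biased) = 0.7·0.1346 / (0.7·0.1346 + 0.5·0.8654) ≈ 0.1788

0.179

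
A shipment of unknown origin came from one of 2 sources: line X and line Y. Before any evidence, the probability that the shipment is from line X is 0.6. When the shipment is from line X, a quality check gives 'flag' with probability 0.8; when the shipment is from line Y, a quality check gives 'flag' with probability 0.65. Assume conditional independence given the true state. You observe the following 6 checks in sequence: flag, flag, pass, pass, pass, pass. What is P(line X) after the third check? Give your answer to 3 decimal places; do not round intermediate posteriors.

Apply Bayes' rule sequentially, carrying P(line X) forward.
After 'flag': P(line X) = 0.8·0.6000 / (0.8·0.6000 + 0.65·0.4000) ≈ 0.6486
After 'flag': P(line X) = 0.8·0.6486 / (0.8·0.6486 + 0.65·0.3514) ≈ 0.6944
After 'pass': P(line X) = 0.2·0.6944 / (0.2·0.6944 + 0.35·0.3056) ≈ 0.5649

0.565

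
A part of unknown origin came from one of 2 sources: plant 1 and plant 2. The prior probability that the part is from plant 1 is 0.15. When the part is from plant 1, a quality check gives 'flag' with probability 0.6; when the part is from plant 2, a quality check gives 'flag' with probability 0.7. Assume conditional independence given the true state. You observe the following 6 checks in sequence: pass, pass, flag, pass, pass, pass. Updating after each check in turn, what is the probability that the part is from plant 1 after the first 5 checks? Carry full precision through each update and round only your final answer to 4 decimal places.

0.3234

After 'pass': P(plant 1) = 0.4·0.1500 / (0.4·0.1500 + 0.3·0.8500) ≈ 0.1905
After 'pass': P(plant 1) = 0.4·0.1905 / (0.4·0.1905 + 0.3·0.8095) ≈ 0.2388
After 'flag': P(plant 1) = 0.6·0.2388 / (0.6·0.2388 + 0.7·0.7612) ≈ 0.2119
After 'pass': P(plant 1) = 0.4·0.2119 / (0.4·0.2119 + 0.3·0.7881) ≈ 0.2639
After 'pass': P(plant 1) = 0.4·0.2639 / (0.4·0.2639 + 0.3·0.7361) ≈ 0.3234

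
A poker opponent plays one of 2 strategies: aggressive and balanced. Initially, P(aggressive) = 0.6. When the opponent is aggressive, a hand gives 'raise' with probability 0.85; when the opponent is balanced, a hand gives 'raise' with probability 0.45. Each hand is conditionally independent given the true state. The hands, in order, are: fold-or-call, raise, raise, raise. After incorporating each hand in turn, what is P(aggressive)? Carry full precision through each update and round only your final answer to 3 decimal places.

0.734

After 'fold-or-call': P(aggressive) = 0.15·0.6000 / (0.15·0.6000 + 0.55·0.4000) ≈ 0.2903
After 'raise': P(aggressive) = 0.85·0.2903 / (0.85·0.2903 + 0.45·0.7097) ≈ 0.4359
After 'raise': P(aggressive) = 0.85·0.4359 / (0.85·0.4359 + 0.45·0.5641) ≈ 0.5934
After 'raise': P(aggressive) = 0.85·0.5934 / (0.85·0.5934 + 0.45·0.4066) ≈ 0.7338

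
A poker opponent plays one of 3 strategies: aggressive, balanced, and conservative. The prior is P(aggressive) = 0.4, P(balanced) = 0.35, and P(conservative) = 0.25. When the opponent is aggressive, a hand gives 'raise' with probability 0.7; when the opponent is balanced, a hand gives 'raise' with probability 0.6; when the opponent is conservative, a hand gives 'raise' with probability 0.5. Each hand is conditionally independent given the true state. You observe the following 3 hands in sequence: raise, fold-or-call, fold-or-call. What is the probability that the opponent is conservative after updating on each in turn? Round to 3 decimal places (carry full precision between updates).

0.347

Apply Bayes' rule sequentially, carrying P(conservative) forward.
After 'raise': normaliser = 0.7·0.4000 + 0.6·0.3500 + 0.5·0.2500; P(aggressive) ≈ 0.4553, P(balanced) ≈ 0.3415, P(conservative) ≈ 0.2033
After 'fold-or-call': normaliser = 0.3·0.4553 + 0.4·0.3415 + 0.5·0.2033; P(aggressive) ≈ 0.3644, P(balanced) ≈ 0.3644, P(conservative) ≈ 0.2711
After 'fold-or-call': normaliser = 0.3·0.3644 + 0.4·0.3644 + 0.5·0.2711; P(aggressive) ≈ 0.2798, P(balanced) ≈ 0.3731, P(conservative) ≈ 0.3470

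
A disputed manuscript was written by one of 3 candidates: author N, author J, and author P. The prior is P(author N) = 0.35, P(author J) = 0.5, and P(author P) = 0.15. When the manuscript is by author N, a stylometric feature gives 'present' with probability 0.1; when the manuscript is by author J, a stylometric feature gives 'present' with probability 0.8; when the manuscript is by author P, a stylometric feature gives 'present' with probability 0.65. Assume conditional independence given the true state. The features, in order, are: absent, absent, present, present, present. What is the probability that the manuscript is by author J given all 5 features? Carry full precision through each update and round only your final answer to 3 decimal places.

0.658

After 'absent': normaliser = 0.9·0.3500 + 0.2·0.5000 + 0.35·0.1500; P(author N) ≈ 0.6738, P(author J) ≈ 0.2139, P(author P) ≈ 0.1123
After 'absent': normaliser = 0.9·0.6738 + 0.2·0.2139 + 0.35·0.1123; P(author N) ≈ 0.8808, P(author J) ≈ 0.0621, P(author P) ≈ 0.0571
After 'present': normaliser = 0.1·0.8808 + 0.8·0.0621 + 0.65·0.0571; P(author N) ≈ 0.5036, P(author J) ≈ 0.2842, P(author P) ≈ 0.2122
After 'present': normaliser = 0.1·0.5036 + 0.8·0.2842 + 0.65·0.2122; P(author N) ≈ 0.1212, P(author J) ≈ 0.5470, P(author P) ≈ 0.3318
After 'present': normaliser = 0.1·0.1212 + 0.8·0.5470 + 0.65·0.3318; P(author N) ≈ 0.0182, P(author J) ≈ 0.6577, P(author P) ≈ 0.3241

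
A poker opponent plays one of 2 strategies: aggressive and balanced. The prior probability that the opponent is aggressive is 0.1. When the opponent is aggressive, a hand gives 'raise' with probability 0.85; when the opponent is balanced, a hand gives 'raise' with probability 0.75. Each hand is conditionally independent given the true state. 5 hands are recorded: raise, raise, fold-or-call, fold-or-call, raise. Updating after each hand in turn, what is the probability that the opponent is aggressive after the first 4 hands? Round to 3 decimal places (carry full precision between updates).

0.049

Apply Bayes' rule sequentially, carrying P(aggressive) forward.
After 'raise': P(aggressive) = 0.85·0.1000 / (0.85·0.1000 + 0.75·0.9000) ≈ 0.1118
After 'raise': P(aggressive) = 0.85·0.1118 / (0.85·0.1118 + 0.75·0.8882) ≈ 0.1249
After 'fold-or-call': P(aggressive) = 0.15·0.1249 / (0.15·0.1249 + 0.25·0.8751) ≈ 0.0789
After 'fold-or-call': P(aggressive) = 0.15·0.0789 / (0.15·0.0789 + 0.25·0.9211) ≈ 0.0489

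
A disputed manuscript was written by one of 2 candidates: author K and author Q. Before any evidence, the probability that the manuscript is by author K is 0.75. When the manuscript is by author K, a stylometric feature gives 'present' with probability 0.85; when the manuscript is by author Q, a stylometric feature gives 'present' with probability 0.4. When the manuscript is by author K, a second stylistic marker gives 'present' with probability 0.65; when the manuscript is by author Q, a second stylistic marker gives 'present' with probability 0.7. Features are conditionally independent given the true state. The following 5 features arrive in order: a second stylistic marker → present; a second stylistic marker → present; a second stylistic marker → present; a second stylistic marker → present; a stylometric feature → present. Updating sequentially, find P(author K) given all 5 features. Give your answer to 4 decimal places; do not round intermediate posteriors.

Apply Bayes' rule sequentially, carrying P(author K) forward.
After a second stylistic marker='present': P(author K) = 0.65·0.7500 / (0.65·0.7500 + 0.7·0.2500) ≈ 0.7358
After a second stylistic marker='present': P(author K) = 0.65·0.7358 / (0.65·0.7358 + 0.7·0.2642) ≈ 0.7212
After a second stylistic marker='present': P(author K) = 0.65·0.7212 / (0.65·0.7212 + 0.7·0.2788) ≈ 0.7061
After a second stylistic marker='present': P(author K) = 0.65·0.7061 / (0.65·0.7061 + 0.7·0.2939) ≈ 0.6904
After a stylometric feature='present': P(author K) = 0.85·0.6904 / (0.85·0.6904 + 0.4·0.3096) ≈ 0.8258

0.8258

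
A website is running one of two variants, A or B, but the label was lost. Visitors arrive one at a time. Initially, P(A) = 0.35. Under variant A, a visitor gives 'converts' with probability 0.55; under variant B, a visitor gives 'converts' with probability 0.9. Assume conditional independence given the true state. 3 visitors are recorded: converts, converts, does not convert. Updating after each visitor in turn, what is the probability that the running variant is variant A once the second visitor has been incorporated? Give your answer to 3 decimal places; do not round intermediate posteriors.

0.167

After 'converts': P(A) = 0.55·0.3500 / (0.55·0.3500 + 0.9·0.6500) ≈ 0.2476
After 'converts': P(A) = 0.55·0.2476 / (0.55·0.2476 + 0.9·0.7524) ≈ 0.1674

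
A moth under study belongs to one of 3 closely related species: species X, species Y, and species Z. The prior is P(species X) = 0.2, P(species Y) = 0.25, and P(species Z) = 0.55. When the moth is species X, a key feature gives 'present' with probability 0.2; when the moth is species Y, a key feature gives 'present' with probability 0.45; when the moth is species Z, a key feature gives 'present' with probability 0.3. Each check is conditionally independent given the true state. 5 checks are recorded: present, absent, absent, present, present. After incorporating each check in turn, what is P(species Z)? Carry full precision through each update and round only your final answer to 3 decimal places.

0.479

Apply Bayes' rule sequentially, carrying P(species Z) forward.
After 'present': normaliser = 0.2·0.2000 + 0.45·0.2500 + 0.3·0.5500; P(species X) ≈ 0.1260, P(species Y) ≈ 0.3543, P(species Z) ≈ 0.5197
After 'absent': normaliser = 0.8·0.1260 + 0.55·0.3543 + 0.7·0.5197; P(species X) ≈ 0.1528, P(species Y) ≈ 0.2955, P(species Z) ≈ 0.5516
After 'absent': normaliser = 0.8·0.1528 + 0.55·0.2955 + 0.7·0.5516; P(species X) ≈ 0.1822, P(species Y) ≈ 0.2422, P(species Z) ≈ 0.5755
After 'present': normaliser = 0.2·0.1822 + 0.45·0.2422 + 0.3·0.5755; P(species X) ≈ 0.1146, P(species Y) ≈ 0.3427, P(species Z) ≈ 0.5428
After 'present': normaliser = 0.2·0.1146 + 0.45·0.3427 + 0.3·0.5428; P(species X) ≈ 0.0674, P(species Y) ≈ 0.4536, P(species Z) ≈ 0.4790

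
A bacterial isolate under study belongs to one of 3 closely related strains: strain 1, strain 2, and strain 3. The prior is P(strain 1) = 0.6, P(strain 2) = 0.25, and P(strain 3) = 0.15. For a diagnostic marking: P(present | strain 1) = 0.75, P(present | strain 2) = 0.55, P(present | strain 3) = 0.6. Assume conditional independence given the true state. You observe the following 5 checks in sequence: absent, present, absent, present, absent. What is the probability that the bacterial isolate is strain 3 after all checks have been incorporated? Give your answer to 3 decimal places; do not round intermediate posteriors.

0.221

After 'absent': normaliser = 0.25·0.6000 + 0.45·0.2500 + 0.4·0.1500; P(strain 1) ≈ 0.4651, P(strain 2) ≈ 0.3488, P(strain 3) ≈ 0.1860
After 'present': normaliser = 0.75·0.4651 + 0.55·0.3488 + 0.6·0.1860; P(strain 1) ≈ 0.5348, P(strain 2) ≈ 0.2941, P(strain 3) ≈ 0.1711
After 'absent': normaliser = 0.25·0.5348 + 0.45·0.2941 + 0.4·0.1711; P(strain 1) ≈ 0.3997, P(strain 2) ≈ 0.3957, P(strain 3) ≈ 0.2046
After 'present': normaliser = 0.75·0.3997 + 0.55·0.3957 + 0.6·0.2046; P(strain 1) ≈ 0.4683, P(strain 2) ≈ 0.3400, P(strain 3) ≈ 0.1918
After 'absent': normaliser = 0.25·0.4683 + 0.45·0.3400 + 0.4·0.1918; P(strain 1) ≈ 0.3376, P(strain 2) ≈ 0.4412, P(strain 3) ≈ 0.2212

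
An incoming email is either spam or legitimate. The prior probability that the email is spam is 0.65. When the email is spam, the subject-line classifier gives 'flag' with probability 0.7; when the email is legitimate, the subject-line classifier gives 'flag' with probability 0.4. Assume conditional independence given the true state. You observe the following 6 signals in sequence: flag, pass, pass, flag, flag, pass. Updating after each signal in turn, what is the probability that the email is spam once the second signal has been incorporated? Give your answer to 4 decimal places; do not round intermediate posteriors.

0.6190

After 'flag': P(spam) = 0.7·0.6500 / (0.7·0.6500 + 0.4·0.3500) ≈ 0.7647
After 'pass': P(spam) = 0.3·0.7647 / (0.3·0.7647 + 0.6·0.2353) ≈ 0.6190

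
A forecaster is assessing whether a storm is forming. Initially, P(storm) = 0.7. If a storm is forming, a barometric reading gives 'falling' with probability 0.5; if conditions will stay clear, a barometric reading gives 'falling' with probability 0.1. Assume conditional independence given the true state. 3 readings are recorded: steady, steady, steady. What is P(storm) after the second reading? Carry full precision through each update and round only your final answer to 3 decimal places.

0.419

After 'steady': P(storm) = 0.5·0.7000 / (0.5·0.7000 + 0.9·0.3000) ≈ 0.5645
After 'steady': P(storm) = 0.5·0.5645 / (0.5·0.5645 + 0.9·0.4355) ≈ 0.4187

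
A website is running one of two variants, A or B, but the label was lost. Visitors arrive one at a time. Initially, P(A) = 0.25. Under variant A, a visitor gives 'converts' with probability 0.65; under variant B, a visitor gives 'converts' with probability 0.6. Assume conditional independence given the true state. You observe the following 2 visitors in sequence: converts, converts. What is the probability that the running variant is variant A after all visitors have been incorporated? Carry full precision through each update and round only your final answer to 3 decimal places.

Each posterior becomes the prior for the next update.
After 'converts': P(A) = 0.65·0.2500 / (0.65·0.2500 + 0.6·0.7500) ≈ 0.2653
After 'converts': P(A) = 0.65·0.2653 / (0.65·0.2653 + 0.6·0.7347) ≈ 0.2812

0.281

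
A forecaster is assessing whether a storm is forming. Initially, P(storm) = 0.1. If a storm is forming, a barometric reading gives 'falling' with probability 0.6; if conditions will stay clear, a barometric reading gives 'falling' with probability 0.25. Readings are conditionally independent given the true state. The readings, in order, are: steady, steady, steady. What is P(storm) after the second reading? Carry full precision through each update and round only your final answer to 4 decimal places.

After 'steady': P(storm) = 0.4·0.1000 / (0.4·0.1000 + 0.75·0.9000) ≈ 0.0559
After 'steady': P(storm) = 0.4·0.0559 / (0.4·0.0559 + 0.75·0.9441) ≈ 0.0306

0.0306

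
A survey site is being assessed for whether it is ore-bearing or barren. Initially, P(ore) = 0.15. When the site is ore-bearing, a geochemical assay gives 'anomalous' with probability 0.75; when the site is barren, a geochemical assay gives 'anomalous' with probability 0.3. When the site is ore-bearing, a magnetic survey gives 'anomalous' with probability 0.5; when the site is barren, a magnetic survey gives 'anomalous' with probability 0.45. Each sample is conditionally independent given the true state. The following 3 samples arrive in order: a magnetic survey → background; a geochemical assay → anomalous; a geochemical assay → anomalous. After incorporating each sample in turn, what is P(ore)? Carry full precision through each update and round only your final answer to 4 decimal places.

Each posterior becomes the prior for the next update.
After a magnetic survey='background': P(ore) = 0.5·0.1500 / (0.5·0.1500 + 0.55·0.8500) ≈ 0.1382
After a geochemical assay='anomalous': P(ore) = 0.75·0.1382 / (0.75·0.1382 + 0.3·0.8618) ≈ 0.2863
After a geochemical assay='anomalous': P(ore) = 0.75·0.2863 / (0.75·0.2863 + 0.3·0.7137) ≈ 0.5007

0.5007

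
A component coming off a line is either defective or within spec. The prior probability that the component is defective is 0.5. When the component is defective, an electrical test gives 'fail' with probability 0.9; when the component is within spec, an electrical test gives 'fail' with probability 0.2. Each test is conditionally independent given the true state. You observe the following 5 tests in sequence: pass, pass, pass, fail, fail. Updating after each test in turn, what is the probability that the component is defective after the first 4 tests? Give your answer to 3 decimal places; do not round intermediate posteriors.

After 'pass': P(defective) = 0.1·0.5000 / (0.1·0.5000 + 0.8·0.5000) ≈ 0.1111
After 'pass': P(defective) = 0.1·0.1111 / (0.1·0.1111 + 0.8·0.8889) ≈ 0.0154
After 'pass': P(defective) = 0.1·0.0154 / (0.1·0.0154 + 0.8·0.9846) ≈ 0.0019
After 'fail': P(defective) = 0.9·0.0019 / (0.9·0.0019 + 0.2·0.9981) ≈ 0.0087

0.009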